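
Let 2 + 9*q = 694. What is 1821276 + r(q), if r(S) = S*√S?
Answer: 1821276 + 1384*√173/27 ≈ 1.8220e+6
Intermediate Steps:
q = 692/9 (q = -2/9 + (⅑)*694 = -2/9 + 694/9 = 692/9 ≈ 76.889)
r(S) = S^(3/2)
1821276 + r(q) = 1821276 + (692/9)^(3/2) = 1821276 + 1384*√173/27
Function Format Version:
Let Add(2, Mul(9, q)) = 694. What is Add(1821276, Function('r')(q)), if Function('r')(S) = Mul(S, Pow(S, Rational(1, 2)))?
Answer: Add(1821276, Mul(Rational(1384, 27), Pow(173, Rational(1, 2)))) ≈ 1.8220e+6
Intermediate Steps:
q = Rational(692, 9) (q = Add(Rational(-2, 9), Mul(Rational(1, 9), 694)) = Add(Rational(-2, 9), Rational(694, 9)) = Rational(692, 9) ≈ 76.889)
Function('r')(S) = Pow(S, Rational(3, 2))
Add(1821276, Function('r')(q)) = Add(1821276, Pow(Rational(692, 9), Rational(3, 2))) = Add(1821276, Mul(Rational(1384, 27), Pow(173, Rational(1, 2))))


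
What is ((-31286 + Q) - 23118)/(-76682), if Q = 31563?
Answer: 22841/76682 ≈ 0.29787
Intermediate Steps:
((-31286 + Q) - 23118)/(-76682) = ((-31286 + 31563) - 23118)/(-76682) = (277 - 23118)*(-1/76682) = -22841*(-1/76682) = 22841/76682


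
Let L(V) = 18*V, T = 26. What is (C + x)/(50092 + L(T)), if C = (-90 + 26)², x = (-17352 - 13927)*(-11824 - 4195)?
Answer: 501062397/50560 ≈ 9910.3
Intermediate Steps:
x = 501058301 (x = -31279*(-16019) = 501058301)
C = 4096 (C = (-64)² = 4096)
(C + x)/(50092 + L(T)) = (4096 + 501058301)/(50092 + 18*26) = 501062397/(50092 + 468) = 501062397/50560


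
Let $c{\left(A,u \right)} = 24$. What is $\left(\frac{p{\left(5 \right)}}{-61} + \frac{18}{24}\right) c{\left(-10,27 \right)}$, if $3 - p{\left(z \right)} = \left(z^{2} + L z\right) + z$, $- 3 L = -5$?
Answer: $\frac{1946}{61} \approx 31.902$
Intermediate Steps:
$L = \frac{5}{3}$ ($L = \left(- \frac{1}{3}\right) \left(-5\right) = \frac{5}{3} \approx 1.6667$)
$p{\left(z \right)} = 3 - z^{2} - \frac{8 z}{3}$ ($p{\left(z \right)} = 3 - \left(\left(z^{2} + \frac{5 z}{3}\right) + z\right) = 3 - \left(z^{2} + \frac{8 z}{3}\right) = 3 - z^{2} - \frac{8 z}{3}$)
$\left(\frac{p{\left(5 \right)}}{-61} + \frac{18}{24}\right) c{\left(-10,27 \right)} = \left(\frac{3 - 5^{2} - \frac{40}{3}}{-61} + \frac{18}{24}\right) 24 = \left(\left(3 - 25 - \frac{40}{3}\right) \left(- \frac{1}{61}\right) + 18 \cdot \frac{1}{24}\right) 24 = \left(\left(3 - 25 - \frac{40}{3}\right) \left(- \frac{1}{61}\right) + \frac{3}{4}\right) 24 = \left(\left(- \frac{106}{3}\right) \left(- \frac{1}{61}\right) + \frac{3}{4}\right) 24 = \left(\frac{106}{183} + \frac{3}{4}\right) 24 = \frac{973}{732} \cdot 24 = \frac{1946}{61}$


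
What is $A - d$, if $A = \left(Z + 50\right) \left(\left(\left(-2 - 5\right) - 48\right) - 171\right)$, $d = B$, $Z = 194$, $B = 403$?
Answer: $-55547$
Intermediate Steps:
$d = 403$
$A = -55144$ ($A = \left(194 + 50\right) \left(\left(\left(-2 - 5\right) - 48\right) - 171\right) = 244 \left(\left(\left(-2 - 5\right) - 48\right) - 171\right) = 244 \left(\left(-7 - 48\right) - 171\right) = 244 \left(-55 - 171\right) = 244 \left(-226\right) = -55144$)
$A - d = -55144 - 403 = -55547$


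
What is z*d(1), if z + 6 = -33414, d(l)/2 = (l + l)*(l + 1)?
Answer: -267360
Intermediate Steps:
d(l) = 4*l*(1 + l) (d(l) = 2*((l + l)*(l + 1)) = 2*((2*l)*(1 + l)) = 2*(2*l*(1 + l)) = 4*l*(1 + l))
z = -33420 (z = -6 - 33414 = -33420)
z*d(1) = -133680*(1 + 1) = -133680*2 = -33420*8 = -267360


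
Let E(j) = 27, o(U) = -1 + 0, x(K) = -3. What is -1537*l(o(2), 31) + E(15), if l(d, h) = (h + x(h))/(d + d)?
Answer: 21545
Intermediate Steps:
o(U) = -1
l(d, h) = (-3 + h)/(2*d) (l(d, h) = (h - 3)/(d + d) = (-3 + h)/((2*d)) = (-3 + h)*(1/(2*d)) = (-3 + h)/(2*d))
-1537*l(o(2), 31) + E(15) = -1537*(-3 + 31)/(2*(-1)) + 27 = -1537*(-1)*28/2 + 27 = -1537*(-14) + 27 = 21518 + 27 = 21545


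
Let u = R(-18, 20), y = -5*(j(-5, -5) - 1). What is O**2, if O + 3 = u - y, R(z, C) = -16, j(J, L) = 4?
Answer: 16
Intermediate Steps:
y = -15 (y = -5*(4 - 1) = -5*3 = -15)
u = -16
O = -4 (O = -3 + (-16 - 1*(-15)) = -3 + (-16 + 15) = -3 - 1 = -4)
O**2 = (-4)**2 = 16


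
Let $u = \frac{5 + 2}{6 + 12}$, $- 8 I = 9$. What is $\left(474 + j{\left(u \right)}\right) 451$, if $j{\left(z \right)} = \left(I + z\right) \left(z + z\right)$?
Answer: $\frac{138358231}{648} \approx 2.1352 \cdot 10^{5}$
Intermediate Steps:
$I = - \frac{9}{8}$ ($I = \left(- \frac{1}{8}\right) 9 = - \frac{9}{8} \approx -1.125$)
$u = \frac{7}{18} \approx 0.38889$
$j{\left(z \right)} = 2 z \left(- \frac{9}{8} + z\right)$ ($j{\left(z \right)} = \left(- \frac{9}{8} + z\right) \left(z + z\right) = \left(- \frac{9}{8} + z\right) 2 z = 2 z \left(- \frac{9}{8} + z\right)$)
$\left(474 + j{\left(u \right)}\right) 451 = \left(474 + \frac{1}{4} \cdot \frac{7}{18} \left(-9 + 8 \cdot \frac{7}{18}\right)\right) 451 = \left(474 + \frac{1}{4} \cdot \frac{7}{18} \left(-9 + \frac{28}{9}\right)\right) 451 = \left(474 + \frac{1}{4} \cdot \frac{7}{18} \left(- \frac{53}{9}\right)\right) 451 = \left(474 - \frac{371}{648}\right) 451 = \frac{306781}{648} \cdot 451 = \frac{138358231}{648}$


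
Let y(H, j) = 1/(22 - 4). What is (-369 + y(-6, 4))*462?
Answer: -511357/3 ≈ -1.7045e+5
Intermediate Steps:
y(H, j) = 1/18
(-369 + y(-6, 4))*462 = (-369 + 1/18)*462 = -6641/18*462 = -511357/3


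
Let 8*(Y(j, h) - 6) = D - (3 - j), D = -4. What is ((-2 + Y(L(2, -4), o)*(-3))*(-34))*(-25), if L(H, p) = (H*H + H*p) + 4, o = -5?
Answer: -59075/4 ≈ -14769.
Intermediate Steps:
L(H, p) = 4 + H² + H*p (L(H, p) = (H² + H*p) + 4 = 4 + H² + H*p)
Y(j, h) = 41/8 + j/8 (Y(j, h) = 6 + (-4 - (3 - j))/8 = 6 + (-4 + (-3 + j))/8 = 6 + (-7 + j)/8 = 6 + (-7/8 + j/8) = 41/8 + j/8)
((-2 + Y(L(2, -4), o)*(-3))*(-34))*(-25) = ((-2 + (41/8 + (4 + 2² + 2*(-4))/8)*(-3))*(-34))*(-25) = ((-2 + (41/8 + (4 + 4 - 8)/8)*(-3))*(-34))*(-25) = ((-2 + (41/8 + (⅛)*0)*(-3))*(-34))*(-25) = ((-2 + (41/8 + 0)*(-3))*(-34))*(-25) = ((-2 + (41/8)*(-3))*(-34))*(-25) = ((-2 - 123/8)*(-34))*(-25) = -139/8*(-34)*(-25) = (2363/4)*(-25) = -59075/4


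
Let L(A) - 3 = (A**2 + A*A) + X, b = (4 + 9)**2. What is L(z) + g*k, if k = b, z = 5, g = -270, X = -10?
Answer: -45587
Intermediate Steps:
b = 169 (b = 13**2 = 169)
L(A) = -7 + 2*A**2 (L(A) = 3 + ((A**2 + A*A) - 10) = 3 + ((A**2 + A**2) - 10) = 3 + (2*A**2 - 10) = 3 + (-10 + 2*A**2) = -7 + 2*A**2)
k = 169
L(z) + g*k = (-7 + 2*5**2) - 270*169 = (-7 + 2*25) - 45630 = (-7 + 50) - 45630 = 43 - 45630 = -45587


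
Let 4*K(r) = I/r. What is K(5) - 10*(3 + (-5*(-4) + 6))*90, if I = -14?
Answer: -261007/10 ≈ -26101.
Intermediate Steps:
K(r) = -7/(2*r) (K(r) = (-14/r)/4 = -7/(2*r))
K(5) - 10*(3 + (-5*(-4) + 6))*90 = -7/2/5 - 10*(3 + (-5*(-4) + 6))*90 = -7/2*1/5 - 10*(3 + (20 + 6))*90 = -7/10 - 10*(3 + 26)*90 = -7/10 - 10*29*90 = -7/10 - 290*90 = -7/10 - 26100 = -261007/10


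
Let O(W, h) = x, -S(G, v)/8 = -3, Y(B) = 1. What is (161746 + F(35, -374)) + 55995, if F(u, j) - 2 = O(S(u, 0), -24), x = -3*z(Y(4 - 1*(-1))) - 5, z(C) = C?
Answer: 217735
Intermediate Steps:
S(G, v) = 24 (S(G, v) = -8*(-3) = 24)
x = -8 (x = -3*1 - 5 = -3 - 5 = -8)
O(W, h) = -8
F(u, j) = -6 (F(u, j) = 2 - 8 = -6)
(161746 + F(35, -374)) + 55995 = (161746 - 6) + 55995 = 161740 + 55995 = 217735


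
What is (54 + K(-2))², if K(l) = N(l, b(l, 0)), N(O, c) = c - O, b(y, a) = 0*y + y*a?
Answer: 3136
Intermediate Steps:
b(y, a) = a*y (b(y, a) = 0 + a*y = a*y)
K(l) = -l (K(l) = 0*l - l = 0 - l = -l)
(54 + K(-2))² = (54 - 1*(-2))² = (54 + 2)² = 56² = 3136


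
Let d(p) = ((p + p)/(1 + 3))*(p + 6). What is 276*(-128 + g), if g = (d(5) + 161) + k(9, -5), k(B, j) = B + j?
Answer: 17802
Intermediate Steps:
d(p) = p*(6 + p)/2 (d(p) = ((2*p)/4)*(6 + p) = ((2*p)*(¼))*(6 + p) = (p/2)*(6 + p) = p*(6 + p)/2)
g = 385/2 (g = ((½)*5*(6 + 5) + 161) + (9 - 5) = ((½)*5*11 + 161) + 4 = (55/2 + 161) + 4 = 377/2 + 4 = 385/2 ≈ 192.50)
276*(-128 + g) = 276*(-128 + 385/2) = 276*(129/2) = 17802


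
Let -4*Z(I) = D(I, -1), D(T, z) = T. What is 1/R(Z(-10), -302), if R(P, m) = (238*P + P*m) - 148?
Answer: -1/308 ≈ -0.0032468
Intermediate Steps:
Z(I) = -I/4
R(P, m) = -148 + 238*P + P*m
1/R(Z(-10), -302) = 1/(-148 + 238*(-¼*(-10)) - ¼*(-10)*(-302)) = 1/(-148 + 238*(5/2) + (5/2)*(-302)) = 1/(-148 + 595 - 755) = 1/(-308) = -1/308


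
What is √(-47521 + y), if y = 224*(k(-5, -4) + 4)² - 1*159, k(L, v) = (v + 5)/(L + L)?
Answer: 2*I*√276706/5 ≈ 210.41*I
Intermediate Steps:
k(L, v) = (5 + v)/(2*L) (k(L, v) = (5 + v)/((2*L)) = (5 + v)*(1/(2*L)) = (5 + v)/(2*L))
y = 81201/25 (y = 224*((½)*(5 - 4)/(-5) + 4)² - 1*159 = 224*((½)*(-⅕)*1 + 4)² - 159 = 224*(-⅒ + 4)² - 159 = 224*(39/10)² - 159 = 224*(1521/100) - 159 = 85176/25 - 159 = 81201/25 ≈ 3248.0)
√(-47521 + y) = √(-47521 + 81201/25) = √(-1106824/25) = 2*I*√276706/5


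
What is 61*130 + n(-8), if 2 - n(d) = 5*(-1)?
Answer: 7937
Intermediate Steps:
n(d) = 7 (n(d) = 2 - 5*(-1) = 2 - 1*(-5) = 2 + 5 = 7)
61*130 + n(-8) = 61*130 + 7 = 7930 + 7 = 7937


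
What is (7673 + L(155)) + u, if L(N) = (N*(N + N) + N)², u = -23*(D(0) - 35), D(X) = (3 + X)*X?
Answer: 2323730503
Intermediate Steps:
D(X) = X*(3 + X)
u = 805 (u = -23*(0*(3 + 0) - 35) = -23*(0*3 - 35) = -23*(0 - 35) = -23*(-35) = 805)
L(N) = (N + 2*N²)² (L(N) = (N*(2*N) + N)² = (2*N² + N)² = (N + 2*N²)²)
(7673 + L(155)) + u = (7673 + 155²*(1 + 2*155)²) + 805 = (7673 + 24025*(1 + 310)²) + 805 = (7673 + 24025*311²) + 805 = (7673 + 24025*96721) + 805 = (7673 + 2323722025) + 805 = 2323729698 + 805 = 2323730503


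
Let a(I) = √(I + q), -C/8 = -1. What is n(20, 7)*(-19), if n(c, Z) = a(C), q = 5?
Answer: -19*√13 ≈ -68.505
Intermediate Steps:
C = 8 (C = -8*(-1) = 8)
a(I) = √(5 + I) (a(I) = √(I + 5) = √(5 + I))
n(c, Z) = √13 (n(c, Z) = √(5 + 8) = √13)
n(20, 7)*(-19) = √13*(-19) = -19*√13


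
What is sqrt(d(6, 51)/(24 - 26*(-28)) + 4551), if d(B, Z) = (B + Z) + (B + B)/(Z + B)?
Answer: 5*sqrt(2322720683)/3572 ≈ 67.462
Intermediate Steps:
d(B, Z) = B + Z + 2*B/(B + Z) (d(B, Z) = (B + Z) + (2*B)/(B + Z) = (B + Z) + 2*B/(B + Z) = B + Z + 2*B/(B + Z))
sqrt(d(6, 51)/(24 - 26*(-28)) + 4551) = sqrt(((6**2 + 51**2 + 2*6 + 2*6*51)/(6 + 51))/(24 - 26*(-28)) + 4551) = sqrt(((36 + 2601 + 12 + 612)/57)/(24 + 728) + 4551) = sqrt(((1/57)*3261)/752 + 4551) = sqrt((1087/19)*(1/752) + 4551) = sqrt(1087/14288 + 4551) = sqrt(65025775/14288) = 5*sqrt(2322720683)/3572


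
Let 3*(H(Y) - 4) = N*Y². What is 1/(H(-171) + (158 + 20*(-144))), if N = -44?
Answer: -1/431586 ≈ -2.3170e-6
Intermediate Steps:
H(Y) = 4 - 44*Y²/3 (H(Y) = 4 + (-44*Y²)/3 = 4 - 44*Y²/3)
1/(H(-171) + (158 + 20*(-144))) = 1/((4 - 44/3*(-171)²) + (158 + 20*(-144))) = 1/((4 - 44/3*29241) + (158 - 2880)) = 1/((4 - 428868) - 2722) = 1/(-428864 - 2722) = 1/(-431586) = -1/431586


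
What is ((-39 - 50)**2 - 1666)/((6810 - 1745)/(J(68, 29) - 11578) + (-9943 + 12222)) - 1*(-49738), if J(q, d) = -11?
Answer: 1313467347503/26406266 ≈ 49741.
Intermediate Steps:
((-39 - 50)**2 - 1666)/((6810 - 1745)/(J(68, 29) - 11578) + (-9943 + 12222)) - 1*(-49738) = ((-39 - 50)**2 - 1666)/((6810 - 1745)/(-11 - 11578) + (-9943 + 12222)) - 1*(-49738) = ((-89)**2 - 1666)/(5065/(-11589) + 2279) + 49738 = (7921 - 1666)/(5065*(-1/11589) + 2279) + 49738 = 6255/(-5065/11589 + 2279) + 49738 = 6255/(26406266/11589) + 49738 = 6255*(11589/26406266) + 49738 = 72489195/26406266 + 49738 = 1313467347503/26406266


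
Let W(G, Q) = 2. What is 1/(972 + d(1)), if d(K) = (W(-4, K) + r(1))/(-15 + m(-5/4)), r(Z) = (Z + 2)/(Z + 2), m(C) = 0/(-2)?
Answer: 5/4859 ≈ 0.0010290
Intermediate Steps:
m(C) = 0 (m(C) = 0*(-1/2) = 0)
r(Z) = 1 (r(Z) = (2 + Z)/(2 + Z) = 1)
d(K) = -1/5 (d(K) = (2 + 1)/(-15 + 0) = 3/(-15) = 3*(-1/15) = -1/5)
1/(972 + d(1)) = 1/(972 - 1/5) = 1/(4859/5) = 5/4859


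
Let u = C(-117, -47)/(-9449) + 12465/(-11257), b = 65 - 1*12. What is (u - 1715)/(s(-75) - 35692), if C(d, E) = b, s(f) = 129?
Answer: 182538457401/3782743597259 ≈ 0.048256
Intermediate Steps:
b = 53 (b = 65 - 12 = 53)
C(d, E) = 53
u = -118378406/106367393 (u = 53/(-9449) + 12465/(-11257) = 53*(-1/9449) + 12465*(-1/11257) = -53/9449 - 12465/11257 = -118378406/106367393 ≈ -1.1129)
(u - 1715)/(s(-75) - 35692) = (-118378406/106367393 - 1715)/(129 - 35692) = -182538457401/106367393/(-35563) = -182538457401/106367393*(-1/35563) = 182538457401/3782743597259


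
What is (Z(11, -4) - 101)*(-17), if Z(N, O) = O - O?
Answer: 1717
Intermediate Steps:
Z(N, O) = 0
(Z(11, -4) - 101)*(-17) = (0 - 101)*(-17) = -101*(-17) = 1717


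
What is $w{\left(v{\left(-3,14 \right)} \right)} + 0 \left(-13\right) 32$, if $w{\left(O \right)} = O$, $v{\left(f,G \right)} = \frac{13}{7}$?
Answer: $\frac{13}{7} \approx 1.8571$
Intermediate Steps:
$v{\left(f,G \right)} = \frac{13}{7}$ ($v{\left(f,G \right)} = 13 \cdot \frac{1}{7} = \frac{13}{7}$)
$w{\left(v{\left(-3,14 \right)} \right)} + 0 \left(-13\right) 32 = \frac{13}{7} + 0 \left(-13\right) 32 = \frac{13}{7} + 0 \cdot 32 = \frac{13}{7} + 0 = \frac{13}{7}$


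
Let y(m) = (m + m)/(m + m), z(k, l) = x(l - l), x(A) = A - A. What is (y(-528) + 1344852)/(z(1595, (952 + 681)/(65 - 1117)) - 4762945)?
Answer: -1344853/4762945 ≈ -0.28236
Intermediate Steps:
x(A) = 0
z(k, l) = 0
y(m) = 1 (y(m) = (2*m)/((2*m)) = (2*m)*(1/(2*m)) = 1)
(y(-528) + 1344852)/(z(1595, (952 + 681)/(65 - 1117)) - 4762945) = (1 + 1344852)/(0 - 4762945) = 1344853/(-4762945) = 1344853*(-1/4762945) = -1344853/4762945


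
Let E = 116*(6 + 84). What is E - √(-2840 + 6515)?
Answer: 10440 - 35*√3 ≈ 10379.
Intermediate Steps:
E = 10440 (E = 116*90 = 10440)
E - √(-2840 + 6515) = 10440 - √(-2840 + 6515) = 10440 - √3675 = 10440 - 35*√3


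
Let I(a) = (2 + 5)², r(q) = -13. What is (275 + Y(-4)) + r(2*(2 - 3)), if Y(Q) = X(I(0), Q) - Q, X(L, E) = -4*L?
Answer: 70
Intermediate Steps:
I(a) = 49 (I(a) = 7² = 49)
Y(Q) = -196 - Q (Y(Q) = -4*49 - Q = -196 - Q)
(275 + Y(-4)) + r(2*(2 - 3)) = (275 + (-196 - 1*(-4))) - 13 = (275 + (-196 + 4)) - 13 = (275 - 192) - 13 = 83 - 13 = 70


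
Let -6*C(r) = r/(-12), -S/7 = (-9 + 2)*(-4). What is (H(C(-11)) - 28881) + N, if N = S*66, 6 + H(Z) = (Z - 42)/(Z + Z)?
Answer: -917071/22 ≈ -41685.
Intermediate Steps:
S = -196 (S = -7*(-9 + 2)*(-4) = -(-49)*(-4) = -7*28 = -196)
C(r) = r/72 (C(r) = -r/(6*(-12)) = -r*(-1)/(6*12) = -(-1)*r/72 = r/72)
H(Z) = -6 + (-42 + Z)/(2*Z) (H(Z) = -6 + (Z - 42)/(Z + Z) = -6 + (-42 + Z)/((2*Z)) = -6 + (-42 + Z)*(1/(2*Z)) = -6 + (-42 + Z)/(2*Z))
N = -12936 (N = -196*66 = -12936)
(H(C(-11)) - 28881) + N = ((-11/2 - 21/((1/72)*(-11))) - 28881) - 12936 = ((-11/2 - 21/(-11/72)) - 28881) - 12936 = ((-11/2 - 21*(-72/11)) - 28881) - 12936 = ((-11/2 + 1512/11) - 28881) - 12936 = (2903/22 - 28881) - 12936 = -632479/22 - 12936 = -917071/22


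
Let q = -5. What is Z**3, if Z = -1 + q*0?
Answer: -1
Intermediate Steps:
Z = -1 (Z = -1 - 5*0 = -1 + 0 = -1)
Z**3 = (-1)**3 = -1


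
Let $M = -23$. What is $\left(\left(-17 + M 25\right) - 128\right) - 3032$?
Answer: $-3752$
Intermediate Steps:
$\left(\left(-17 + M 25\right) - 128\right) - 3032 = \left(\left(-17 - 575\right) - 128\right) - 3032 = \left(-592 - 128\right) - 3032 = -720 - 3032 = -3752$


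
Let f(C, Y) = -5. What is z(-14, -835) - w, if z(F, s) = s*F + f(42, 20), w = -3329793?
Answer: 3341478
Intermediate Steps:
z(F, s) = -5 + F*s (z(F, s) = s*F - 5 = F*s - 5 = -5 + F*s)
z(-14, -835) - w = (-5 - 14*(-835)) - 1*(-3329793) = (-5 + 11690) + 3329793 = 11685 + 3329793 = 3341478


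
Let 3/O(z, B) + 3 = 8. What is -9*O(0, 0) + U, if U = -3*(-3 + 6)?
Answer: -72/5 ≈ -14.400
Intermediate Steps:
O(z, B) = ⅗ (O(z, B) = 3/(-3 + 8) = 3/5 = 3*(⅕) = ⅗)
U = -9 (U = -3*3 = -9)
-9*O(0, 0) + U = -9*⅗ - 9 = -27/5 - 9 = -72/5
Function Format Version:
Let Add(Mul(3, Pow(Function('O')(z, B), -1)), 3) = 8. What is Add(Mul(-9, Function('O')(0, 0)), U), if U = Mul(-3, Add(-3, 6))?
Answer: Rational(-72, 5) ≈ -14.400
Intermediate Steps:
Function('O')(z, B) = Rational(3, 5) (Function('O')(z, B) = Mul(3, Pow(Add(-3, 8), -1)) = Mul(3, Pow(5, -1)) = Mul(3, Rational(1, 5)) = Rational(3, 5))
U = -9 (U = Mul(-3, 3) = -9)
Add(Mul(-9, Function('O')(0, 0)), U) = Add(Mul(-9, Rational(3, 5)), -9) = Add(Rational(-27, 5), -9) = Rational(-72, 5)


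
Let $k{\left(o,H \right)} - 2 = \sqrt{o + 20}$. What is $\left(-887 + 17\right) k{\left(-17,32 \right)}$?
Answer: $-1740 - 870 \sqrt{3} \approx -3246.9$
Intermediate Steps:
$k{\left(o,H \right)} = 2 + \sqrt{20 + o}$ ($k{\left(o,H \right)} = 2 + \sqrt{o + 20} = 2 + \sqrt{20 + o}$)
$\left(-887 + 17\right) k{\left(-17,32 \right)} = \left(-887 + 17\right) \left(2 + \sqrt{20 - 17}\right) = - 870 \left(2 + \sqrt{3}\right) = -1740 - 870 \sqrt{3}$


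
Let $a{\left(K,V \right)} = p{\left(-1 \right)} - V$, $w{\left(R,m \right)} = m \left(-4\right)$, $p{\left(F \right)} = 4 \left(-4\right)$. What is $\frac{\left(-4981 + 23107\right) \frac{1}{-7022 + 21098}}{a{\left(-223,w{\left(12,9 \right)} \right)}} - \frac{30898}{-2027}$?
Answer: $\frac{485285909}{31702280} \approx 15.308$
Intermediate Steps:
$p{\left(F \right)} = -16$
$w{\left(R,m \right)} = - 4 m$
$a{\left(K,V \right)} = -16 - V$
$\frac{\left(-4981 + 23107\right) \frac{1}{-7022 + 21098}}{a{\left(-223,w{\left(12,9 \right)} \right)}} - \frac{30898}{-2027} = \frac{\left(-4981 + 23107\right) \frac{1}{-7022 + 21098}}{-16 - \left(-4\right) 9} - \frac{30898}{-2027} = \frac{18126 \cdot \frac{1}{14076}}{-16 - -36} - - \frac{30898}{2027} = \frac{18126 \cdot \frac{1}{14076}}{-16 + 36} + \frac{30898}{2027} = \frac{1007}{782 \cdot 20} + \frac{30898}{2027} = \frac{1007}{782} \cdot \frac{1}{20} + \frac{30898}{2027} = \frac{1007}{15640} + \frac{30898}{2027} = \frac{485285909}{31702280}$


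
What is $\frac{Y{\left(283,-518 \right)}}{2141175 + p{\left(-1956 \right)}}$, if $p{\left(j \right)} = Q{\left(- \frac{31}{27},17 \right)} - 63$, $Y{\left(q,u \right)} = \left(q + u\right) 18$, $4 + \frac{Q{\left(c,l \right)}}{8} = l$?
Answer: $- \frac{2115}{1070608} \approx -0.0019755$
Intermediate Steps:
$Q{\left(c,l \right)} = -32 + 8 l$
$Y{\left(q,u \right)} = 18 q + 18 u$
$p{\left(j \right)} = 41$ ($p{\left(j \right)} = \left(-32 + 8 \cdot 17\right) - 63 = \left(-32 + 136\right) - 63 = 104 - 63 = 41$)
$\frac{Y{\left(283,-518 \right)}}{2141175 + p{\left(-1956 \right)}} = \frac{18 \cdot 283 + 18 \left(-518\right)}{2141175 + 41} = \frac{5094 - 9324}{2141216} = \left(-4230\right) \frac{1}{2141216} = - \frac{2115}{1070608}$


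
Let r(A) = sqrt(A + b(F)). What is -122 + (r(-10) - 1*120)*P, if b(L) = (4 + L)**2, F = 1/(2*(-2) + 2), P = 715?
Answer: -169699/2 ≈ -84850.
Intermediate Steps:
F = -1/2 (F = 1/(-4 + 2) = 1/(-2) = -1/2 ≈ -0.50000)
r(A) = sqrt(49/4 + A) (r(A) = sqrt(A + (4 - 1/2)**2) = sqrt(A + (7/2)**2) = sqrt(A + 49/4) = sqrt(49/4 + A))
-122 + (r(-10) - 1*120)*P = -122 + (sqrt(49 + 4*(-10))/2 - 1*120)*715 = -122 + (sqrt(49 - 40)/2 - 120)*715 = -122 + (sqrt(9)/2 - 120)*715 = -122 + ((1/2)*3 - 120)*715 = -122 + (3/2 - 120)*715 = -122 - 237/2*715 = -122 - 169455/2 = -169699/2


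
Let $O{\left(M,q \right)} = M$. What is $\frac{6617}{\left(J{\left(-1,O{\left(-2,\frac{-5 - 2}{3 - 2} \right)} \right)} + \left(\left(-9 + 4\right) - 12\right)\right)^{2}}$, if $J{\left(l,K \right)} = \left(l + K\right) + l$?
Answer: $\frac{6617}{441} \approx 15.005$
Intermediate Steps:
$J{\left(l,K \right)} = K + 2 l$ ($J{\left(l,K \right)} = \left(K + l\right) + l = K + 2 l$)
$\frac{6617}{\left(J{\left(-1,O{\left(-2,\frac{-5 - 2}{3 - 2} \right)} \right)} + \left(\left(-9 + 4\right) - 12\right)\right)^{2}} = \frac{6617}{\left(\left(-2 + 2 \left(-1\right)\right) + \left(\left(-9 + 4\right) - 12\right)\right)^{2}} = \frac{6617}{\left(\left(-2 - 2\right) - 17\right)^{2}} = \frac{6617}{\left(-4 - 17\right)^{2}} = \frac{6617}{\left(-21\right)^{2}} = \frac{6617}{441}$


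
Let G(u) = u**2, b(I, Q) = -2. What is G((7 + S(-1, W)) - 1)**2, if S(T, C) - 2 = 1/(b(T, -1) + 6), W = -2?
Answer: 1185921/256 ≈ 4632.5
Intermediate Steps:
S(T, C) = 9/4 (S(T, C) = 2 + 1/(-2 + 6) = 2 + 1/4 = 9/4)
G((7 + S(-1, W)) - 1)**2 = (((7 + 9/4) - 1)**2)**2 = ((37/4 - 1)**2)**2 = ((33/4)**2)**2 = (1089/16)**2 = 1185921/256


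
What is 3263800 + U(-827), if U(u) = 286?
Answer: 3264086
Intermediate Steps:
3263800 + U(-827) = 3263800 + 286 = 3264086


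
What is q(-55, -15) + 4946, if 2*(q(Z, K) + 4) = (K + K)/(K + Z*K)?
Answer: 266867/54 ≈ 4942.0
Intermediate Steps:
q(Z, K) = -4 + K/(K + K*Z) (q(Z, K) = -4 + ((K + K)/(K + Z*K))/2 = -4 + ((2*K)/(K + K*Z))/2 = -4 + (2*K/(K + K*Z))/2 = -4 + K/(K + K*Z))
q(-55, -15) + 4946 = (-3 - 4*(-55))/(1 - 55) + 4946 = (-3 + 220)/(-54) + 4946 = -1/54*217 + 4946 = -217/54 + 4946 = 266867/54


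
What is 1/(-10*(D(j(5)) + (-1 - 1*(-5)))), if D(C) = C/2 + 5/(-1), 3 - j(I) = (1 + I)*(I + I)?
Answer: 1/295 ≈ 0.0033898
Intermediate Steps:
j(I) = 3 - 2*I*(1 + I) (j(I) = 3 - (1 + I)*(I + I) = 3 - (1 + I)*2*I = 3 - 2*I*(1 + I))
D(C) = -5 + C/2 (D(C) = C*(½) + 5*(-1) = C/2 - 5 = -5 + C/2)
1/(-10*(D(j(5)) + (-1 - 1*(-5)))) = 1/(-10*((-5 + (3 - 2*5 - 2*5²)/2) + (-1 - 1*(-5)))) = 1/(-10*((-5 + (3 - 10 - 2*25)/2) + (-1 + 5))) = 1/(-10*((-5 + (3 - 10 - 50)/2) + 4)) = 1/(-10*((-5 + (½)*(-57)) + 4)) = 1/(-10*((-5 - 57/2) + 4)) = 1/(-10*(-67/2 + 4)) = 1/(-10*(-59/2)) = 1/295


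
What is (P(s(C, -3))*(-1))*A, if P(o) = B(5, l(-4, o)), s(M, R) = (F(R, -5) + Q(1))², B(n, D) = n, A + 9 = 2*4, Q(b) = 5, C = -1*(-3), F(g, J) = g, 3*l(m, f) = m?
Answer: 5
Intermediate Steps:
l(m, f) = m/3
C = 3
A = -1 (A = -9 + 2*4 = -9 + 8 = -1)
s(M, R) = (5 + R)² (s(M, R) = (R + 5)² = (5 + R)²)
P(o) = 5
(P(s(C, -3))*(-1))*A = (5*(-1))*(-1) = -5*(-1) = 5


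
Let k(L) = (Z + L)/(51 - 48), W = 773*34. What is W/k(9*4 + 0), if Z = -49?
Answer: -78846/13 ≈ -6065.1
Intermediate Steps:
W = 26282
k(L) = -49/3 + L/3 (k(L) = (-49 + L)/(51 - 48) = (-49 + L)/3 = (-49 + L)*(⅓) = -49/3 + L/3)
W/k(9*4 + 0) = 26282/(-49/3 + (9*4 + 0)/3) = 26282/(-49/3 + (36 + 0)/3) = 26282/(-49/3 + (⅓)*36) = 26282/(-49/3 + 12) = 26282/(-13/3) = 26282*(-3/13) = -78846/13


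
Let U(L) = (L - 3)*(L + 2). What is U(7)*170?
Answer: 6120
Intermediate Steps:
U(L) = (-3 + L)*(2 + L)
U(7)*170 = (-6 + 7² - 1*7)*170 = (-6 + 49 - 7)*170 = 36*170 = 6120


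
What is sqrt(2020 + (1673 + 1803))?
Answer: 2*sqrt(1374) ≈ 74.135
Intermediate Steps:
sqrt(2020 + (1673 + 1803)) = sqrt(2020 + 3476) = sqrt(5496) = 2*sqrt(1374)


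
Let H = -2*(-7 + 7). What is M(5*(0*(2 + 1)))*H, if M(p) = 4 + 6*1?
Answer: 0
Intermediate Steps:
M(p) = 10 (M(p) = 4 + 6 = 10)
H = 0 (H = -2*0 = 0)
M(5*(0*(2 + 1)))*H = 10*0 = 0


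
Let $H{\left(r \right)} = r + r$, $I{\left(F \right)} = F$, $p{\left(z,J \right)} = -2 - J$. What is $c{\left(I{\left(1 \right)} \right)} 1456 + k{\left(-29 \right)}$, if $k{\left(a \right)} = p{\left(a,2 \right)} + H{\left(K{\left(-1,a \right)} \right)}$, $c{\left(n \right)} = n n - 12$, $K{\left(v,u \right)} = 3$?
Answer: $-16014$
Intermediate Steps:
$H{\left(r \right)} = 2 r$
$c{\left(n \right)} = -12 + n^{2}$ ($c{\left(n \right)} = n^{2} - 12 = -12 + n^{2}$)
$k{\left(a \right)} = 2$ ($k{\left(a \right)} = \left(-2 - 2\right) + 2 \cdot 3 = \left(-2 - 2\right) + 6 = -4 + 6 = 2$)
$c{\left(I{\left(1 \right)} \right)} 1456 + k{\left(-29 \right)} = \left(-12 + 1^{2}\right) 1456 + 2 = \left(-12 + 1\right) 1456 + 2 = \left(-11\right) 1456 + 2 = -16016 + 2 = -16014$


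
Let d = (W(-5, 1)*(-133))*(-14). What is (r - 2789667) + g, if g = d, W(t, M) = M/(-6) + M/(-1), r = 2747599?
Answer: -132721/3 ≈ -44240.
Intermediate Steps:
W(t, M) = -7*M/6 (W(t, M) = M*(-1/6) + M*(-1) = -M/6 - M = -7*M/6)
d = -6517/3 (d = (-7/6*1*(-133))*(-14) = -7/6*(-133)*(-14) = (931/6)*(-14) = -6517/3 ≈ -2172.3)
g = -6517/3 ≈ -2172.3
(r - 2789667) + g = (2747599 - 2789667) - 6517/3 = -42068 - 6517/3 = -132721/3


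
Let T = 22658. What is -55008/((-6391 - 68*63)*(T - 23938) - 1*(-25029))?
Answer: -55008/13689029 ≈ -0.0040184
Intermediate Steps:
-55008/((-6391 - 68*63)*(T - 23938) - 1*(-25029)) = -55008/((-6391 - 68*63)*(22658 - 23938) - 1*(-25029)) = -55008/((-6391 - 4284)*(-1280) + 25029) = -55008/(-10675*(-1280) + 25029) = -55008/(13664000 + 25029) = -55008/13689029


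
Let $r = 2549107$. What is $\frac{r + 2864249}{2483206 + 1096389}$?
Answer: $\frac{5413356}{3579595} \approx 1.5123$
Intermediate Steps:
$\frac{r + 2864249}{2483206 + 1096389} = \frac{2549107 + 2864249}{2483206 + 1096389} = \frac{5413356}{3579595}$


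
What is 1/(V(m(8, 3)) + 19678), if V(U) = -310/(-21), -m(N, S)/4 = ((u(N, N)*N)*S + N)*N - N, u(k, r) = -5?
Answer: 21/413548 ≈ 5.0780e-5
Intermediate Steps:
m(N, S) = 4*N - 4*N*(N - 5*N*S) (m(N, S) = -4*(((-5*N)*S + N)*N - N) = -4*((-5*N*S + N)*N - N) = -4*((N - 5*N*S)*N - N) = -4*(N*(N - 5*N*S) - N) = -4*(-N + N*(N - 5*N*S)) = 4*N - 4*N*(N - 5*N*S))
V(U) = 310/21 (V(U) = -310*(-1)/21 = -1*(-310/21) = 310/21)
1/(V(m(8, 3)) + 19678) = 1/(310/21 + 19678) = 1/(413548/21) = 21/413548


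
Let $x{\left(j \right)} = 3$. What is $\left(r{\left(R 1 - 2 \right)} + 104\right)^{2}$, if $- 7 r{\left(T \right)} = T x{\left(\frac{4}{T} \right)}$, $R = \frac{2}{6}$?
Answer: $\frac{537289}{49} \approx 10965.0$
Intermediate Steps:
$R = \frac{1}{3}$ ($R = 2 \cdot \frac{1}{6} = \frac{1}{3} \approx 0.33333$)
$r{\left(T \right)} = - \frac{3 T}{7}$ ($r{\left(T \right)} = - \frac{T 3}{7} = - \frac{3 T}{7}$)
$\left(r{\left(R 1 - 2 \right)} + 104\right)^{2} = \left(- \frac{3 \left(\frac{1}{3} \cdot 1 - 2\right)}{7} + 104\right)^{2} = \left(- \frac{3 \left(\frac{1}{3} - 2\right)}{7} + 104\right)^{2} = \left(\left(- \frac{3}{7}\right) \left(- \frac{5}{3}\right) + 104\right)^{2} = \left(\frac{5}{7} + 104\right)^{2} = \left(\frac{733}{7}\right)^{2} = \frac{537289}{49}$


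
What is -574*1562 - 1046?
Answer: -897634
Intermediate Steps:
-574*1562 - 1046 = -896588 - 1046 = -897634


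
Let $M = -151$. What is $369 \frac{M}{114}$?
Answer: $- \frac{18573}{38} \approx -488.76$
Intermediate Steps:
$369 \frac{M}{114} = 369 \left(- \frac{151}{114}\right) = - \frac{18573}{38}$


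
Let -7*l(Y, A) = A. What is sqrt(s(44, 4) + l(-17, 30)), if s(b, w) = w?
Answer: I*sqrt(14)/7 ≈ 0.53452*I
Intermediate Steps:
l(Y, A) = -A/7
sqrt(s(44, 4) + l(-17, 30)) = sqrt(4 - 1/7*30) = sqrt(4 - 30/7) = sqrt(-2/7) = I*sqrt(14)/7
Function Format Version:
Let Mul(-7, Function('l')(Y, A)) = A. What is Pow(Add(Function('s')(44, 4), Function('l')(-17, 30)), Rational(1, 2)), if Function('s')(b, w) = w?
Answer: Mul(Rational(1, 7), I, Pow(14, Rational(1, 2))) ≈ Mul(0.53452, I)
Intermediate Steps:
Function('l')(Y, A) = Mul(Rational(-1, 7), A)
Pow(Add(Function('s')(44, 4), Function('l')(-17, 30)), Rational(1, 2)) = Pow(Add(4, Mul(Rational(-1, 7), 30)), Rational(1, 2)) = Pow(Add(4, Rational(-30, 7)), Rational(1, 2)) = Pow(Rational(-2, 7), Rational(1, 2)) = Mul(Rational(1, 7), I, Pow(14, Rational(1, 2)))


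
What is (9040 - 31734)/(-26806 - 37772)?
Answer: 11347/32289 ≈ 0.35142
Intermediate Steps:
(9040 - 31734)/(-26806 - 37772) = -22694/(-64578) = -22694*(-1/64578) = 11347/32289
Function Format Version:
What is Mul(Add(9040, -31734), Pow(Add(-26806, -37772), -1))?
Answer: Rational(11347, 32289) ≈ 0.35142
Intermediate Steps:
Mul(Add(9040, -31734), Pow(Add(-26806, -37772), -1)) = Mul(-22694, Pow(-64578, -1)) = Mul(-22694, Rational(-1, 64578)) = Rational(11347, 32289)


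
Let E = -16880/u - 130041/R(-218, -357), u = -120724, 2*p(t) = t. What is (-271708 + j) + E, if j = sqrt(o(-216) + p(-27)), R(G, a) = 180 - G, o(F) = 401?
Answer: -3267689908765/12012038 + 5*sqrt(62)/2 ≈ -2.7202e+5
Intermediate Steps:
p(t) = t/2
j = 5*sqrt(62)/2 (j = sqrt(401 + (1/2)*(-27)) = sqrt(401 - 27/2) = sqrt(775/2) = 5*sqrt(62)/2 ≈ 19.685)
E = -3923087861/12012038 (E = -16880/(-120724) - 130041/(180 - 1*(-218)) = -16880*(-1/120724) - 130041/(180 + 218) = 4220/30181 - 130041/398 = -3923087861/12012038 ≈ -326.60)
(-271708 + j) + E = (-271708 + 5*sqrt(62)/2) - 3923087861/12012038 = -3267689908765/12012038 + 5*sqrt(62)/2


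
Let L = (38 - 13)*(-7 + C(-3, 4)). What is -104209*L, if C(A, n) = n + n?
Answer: -2605225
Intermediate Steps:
C(A, n) = 2*n
L = 25 (L = (38 - 13)*(-7 + 2*4) = 25*(-7 + 8) = 25*1 = 25)
-104209*L = -104209*25 = -2605225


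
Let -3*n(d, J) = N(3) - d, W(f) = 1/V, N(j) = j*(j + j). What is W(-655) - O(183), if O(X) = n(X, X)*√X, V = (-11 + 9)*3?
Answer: -⅙ - 55*√183 ≈ -744.19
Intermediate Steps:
N(j) = 2*j² (N(j) = j*(2*j) = 2*j²)
V = -6 (V = -2*3 = -6)
W(f) = -⅙ (W(f) = 1/(-6) = -⅙)
n(d, J) = -6 + d/3 (n(d, J) = -(2*3² - d)/3 = -(2*9 - d)/3 = -(18 - d)/3 = -6 + d/3)
O(X) = √X*(-6 + X/3) (O(X) = (-6 + X/3)*√X = √X*(-6 + X/3))
W(-655) - O(183) = -⅙ - √183*(-18 + 183)/3 = -⅙ - √183*165/3 = -⅙ - 55*√183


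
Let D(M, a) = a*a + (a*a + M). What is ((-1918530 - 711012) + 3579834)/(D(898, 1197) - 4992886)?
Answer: -158382/354395 ≈ -0.44691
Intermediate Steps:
D(M, a) = M + 2*a**2 (D(M, a) = a**2 + (a**2 + M) = a**2 + (M + a**2) = M + 2*a**2)
((-1918530 - 711012) + 3579834)/(D(898, 1197) - 4992886) = ((-1918530 - 711012) + 3579834)/((898 + 2*1197**2) - 4992886) = (-2629542 + 3579834)/((898 + 2*1432809) - 4992886) = 950292/((898 + 2865618) - 4992886) = 950292/(2866516 - 4992886) = 950292/(-2126370) = 950292*(-1/2126370) = -158382/354395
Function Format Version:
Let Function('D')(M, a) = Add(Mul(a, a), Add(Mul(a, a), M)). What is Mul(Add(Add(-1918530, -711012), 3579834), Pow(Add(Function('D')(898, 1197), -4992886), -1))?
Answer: Rational(-158382, 354395) ≈ -0.44691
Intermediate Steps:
Function('D')(M, a) = Add(M, Mul(2, Pow(a, 2))) (Function('D')(M, a) = Add(Pow(a, 2), Add(Pow(a, 2), M)) = Add(Pow(a, 2), Add(M, Pow(a, 2))) = Add(M, Mul(2, Pow(a, 2))))
Mul(Add(Add(-1918530, -711012), 3579834), Pow(Add(Function('D')(898, 1197), -4992886), -1)) = Mul(Add(Add(-1918530, -711012), 3579834), Pow(Add(Add(898, Mul(2, Pow(1197, 2))), -4992886), -1)) = Mul(Add(-2629542, 3579834), Pow(Add(Add(898, Mul(2, 1432809)), -4992886), -1)) = Mul(950292, Pow(Add(Add(898, 2865618), -4992886), -1)) = Mul(950292, Pow(Add(2866516, -4992886), -1)) = Mul(950292, Pow(-2126370, -1)) = Mul(950292, Rational(-1, 2126370)) = Rational(-158382, 354395)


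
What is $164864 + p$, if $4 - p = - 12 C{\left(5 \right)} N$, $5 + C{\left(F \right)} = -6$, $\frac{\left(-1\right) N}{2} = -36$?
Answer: $155364$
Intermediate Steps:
$N = 72$ ($N = \left(-2\right) \left(-36\right) = 72$)
$C{\left(F \right)} = -11$ ($C{\left(F \right)} = -5 - 6 = -11$)
$p = -9500$ ($p = 4 - \left(-12\right) \left(-11\right) 72 = 4 - 132 \cdot 72 = 4 - 9504 = -9500$)
$164864 + p = 164864 - 9500 = 155364$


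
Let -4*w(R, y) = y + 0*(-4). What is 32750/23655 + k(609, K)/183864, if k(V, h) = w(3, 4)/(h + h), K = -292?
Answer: 234438859177/169332860352 ≈ 1.3845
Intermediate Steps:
w(R, y) = -y/4 (w(R, y) = -(y + 0*(-4))/4 = -(y + 0)/4 = -y/4)
k(V, h) = -1/(2*h) (k(V, h) = (-¼*4)/(h + h) = -1/(2*h))
32750/23655 + k(609, K)/183864 = 32750/23655 - ½/(-292)/183864 = 32750*(1/23655) - ½*(-1/292)*(1/183864) = 6550/4731 + (1/584)*(1/183864) = 6550/4731 + 1/107376576 = 234438859177/169332860352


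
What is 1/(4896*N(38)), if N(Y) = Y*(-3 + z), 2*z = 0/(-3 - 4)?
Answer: -1/558144 ≈ -1.7917e-6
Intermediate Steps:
z = 0 (z = (0/(-3 - 4))/2 = (0/(-7))/2 = (-⅐*0)/2 = (½)*0 = 0)
N(Y) = -3*Y (N(Y) = Y*(-3 + 0) = Y*(-3) = -3*Y)
1/(4896*N(38)) = 1/(4896*((-3*38))) = (1/4896)/(-114) = (1/4896)*(-1/114) = -1/558144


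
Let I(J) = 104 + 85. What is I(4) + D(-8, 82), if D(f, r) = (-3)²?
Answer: 198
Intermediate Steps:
D(f, r) = 9
I(J) = 189
I(4) + D(-8, 82) = 189 + 9 = 198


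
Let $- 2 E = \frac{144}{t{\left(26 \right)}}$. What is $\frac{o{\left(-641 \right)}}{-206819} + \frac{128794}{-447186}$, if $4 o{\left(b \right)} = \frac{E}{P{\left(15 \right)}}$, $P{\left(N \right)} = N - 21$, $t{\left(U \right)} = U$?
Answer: $- \frac{346282272497}{1202325297342} \approx -0.28801$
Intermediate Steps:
$E = - \frac{36}{13}$ ($E = - \frac{144 \cdot \frac{1}{26}}{2} = \left(- \frac{1}{2}\right) \frac{72}{13} = - \frac{36}{13} \approx -2.7692$)
$P{\left(N \right)} = -21 + N$
$o{\left(b \right)} = \frac{3}{26}$ ($o{\left(b \right)} = \frac{\left(- \frac{36}{13}\right) \frac{1}{-21 + 15}}{4} = \frac{\left(- \frac{36}{13}\right) \frac{1}{-6}}{4} = \frac{\left(- \frac{36}{13}\right) \left(- \frac{1}{6}\right)}{4} = \frac{1}{4} \cdot \frac{6}{13} = \frac{3}{26}$)
$\frac{o{\left(-641 \right)}}{-206819} + \frac{128794}{-447186} = \frac{3}{26 \left(-206819\right)} + \frac{128794}{-447186} = \frac{3}{26} \left(- \frac{1}{206819}\right) + 128794 \left(- \frac{1}{447186}\right) = - \frac{3}{5377294} - \frac{64397}{223593} = - \frac{346282272497}{1202325297342}$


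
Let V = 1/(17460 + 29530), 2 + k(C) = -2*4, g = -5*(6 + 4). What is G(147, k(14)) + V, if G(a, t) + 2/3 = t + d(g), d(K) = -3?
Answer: -1926587/140970 ≈ -13.667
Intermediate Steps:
g = -50 (g = -5*10 = -50)
k(C) = -10 (k(C) = -2 - 2*4 = -2 - 8 = -10)
V = 1/46990 ≈ 2.1281e-5
G(a, t) = -11/3 + t (G(a, t) = -⅔ + (t - 3) = -⅔ + (-3 + t) = -11/3 + t)
G(147, k(14)) + V = (-11/3 - 10) + 1/46990 = -41/3 + 1/46990 = -1926587/140970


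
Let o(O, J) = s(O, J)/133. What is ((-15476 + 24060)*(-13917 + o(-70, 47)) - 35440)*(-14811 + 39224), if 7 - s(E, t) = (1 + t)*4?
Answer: -388043433489792/133 ≈ -2.9176e+12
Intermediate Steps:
s(E, t) = 3 - 4*t (s(E, t) = 7 - (1 + t)*4 = 7 - (4 + 4*t) = 7 + (-4 - 4*t) = 3 - 4*t)
o(O, J) = 3/133 - 4*J/133 (o(O, J) = (3 - 4*J)/133 = (3 - 4*J)*(1/133) = 3/133 - 4*J/133)
((-15476 + 24060)*(-13917 + o(-70, 47)) - 35440)*(-14811 + 39224) = ((-15476 + 24060)*(-13917 + (3/133 - 4/133*47)) - 35440)*(-14811 + 39224) = (8584*(-13917 + (3/133 - 188/133)) - 35440)*24413 = (8584*(-13917 - 185/133) - 35440)*24413 = (8584*(-1851146/133) - 35440)*24413 = (-15890237264/133 - 35440)*24413 = -15894950784/133*24413 = -388043433489792/133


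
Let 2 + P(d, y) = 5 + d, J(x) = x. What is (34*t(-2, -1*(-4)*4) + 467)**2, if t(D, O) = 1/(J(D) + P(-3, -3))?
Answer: 202500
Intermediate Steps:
P(d, y) = 3 + d (P(d, y) = -2 + (5 + d) = 3 + d)
t(D, O) = 1/D (t(D, O) = 1/(D + (3 - 3)) = 1/(D + 0) = 1/D)
(34*t(-2, -1*(-4)*4) + 467)**2 = (34/(-2) + 467)**2 = (34*(-1/2) + 467)**2 = (-17 + 467)**2 = 450**2 = 202500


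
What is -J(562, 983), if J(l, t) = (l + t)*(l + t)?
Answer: -2387025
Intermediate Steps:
J(l, t) = (l + t)**2
-J(562, 983) = -(562 + 983)**2 = -1*1545**2 = -1*2387025 = -2387025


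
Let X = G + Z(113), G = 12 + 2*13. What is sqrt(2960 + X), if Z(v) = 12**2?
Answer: sqrt(3142) ≈ 56.054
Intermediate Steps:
G = 38 (G = 12 + 26 = 38)
Z(v) = 144
X = 182 (X = 38 + 144 = 182)
sqrt(2960 + X) = sqrt(2960 + 182) = sqrt(3142)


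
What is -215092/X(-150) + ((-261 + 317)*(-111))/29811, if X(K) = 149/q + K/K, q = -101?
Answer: 53968547537/119244 ≈ 4.5259e+5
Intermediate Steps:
X(K) = -48/101 (X(K) = 149/(-101) + K/K = 149*(-1/101) + 1 = -149/101 + 1 = -48/101)
-215092/X(-150) + ((-261 + 317)*(-111))/29811 = -215092/(-48/101) + ((-261 + 317)*(-111))/29811 = -215092*(-101/48) + (56*(-111))*(1/29811) = 5431073/12 - 6216*1/29811 = 5431073/12 - 2072/9937 = 53968547537/119244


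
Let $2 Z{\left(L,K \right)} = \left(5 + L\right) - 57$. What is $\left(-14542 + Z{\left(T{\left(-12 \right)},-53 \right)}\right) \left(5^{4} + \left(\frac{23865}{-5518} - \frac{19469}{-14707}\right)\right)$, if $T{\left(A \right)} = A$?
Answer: $- \frac{52546779396117}{5796659} \approx -9.065 \cdot 10^{6}$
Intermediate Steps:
$Z{\left(L,K \right)} = -26 + \frac{L}{2}$ ($Z{\left(L,K \right)} = \frac{\left(5 + L\right) - 57}{2} = \frac{-52 + L}{2} = -26 + \frac{L}{2}$)
$\left(-14542 + Z{\left(T{\left(-12 \right)},-53 \right)}\right) \left(5^{4} + \left(\frac{23865}{-5518} - \frac{19469}{-14707}\right)\right) = \left(-14542 + \left(-26 + \frac{1}{2} \left(-12\right)\right)\right) \left(5^{4} + \left(\frac{23865}{-5518} - \frac{19469}{-14707}\right)\right) = \left(-14542 - 32\right) \left(625 + \left(23865 \left(- \frac{1}{5518}\right) - - \frac{19469}{14707}\right)\right) = \left(-14542 - 32\right) \left(625 + \left(- \frac{23865}{5518} + \frac{19469}{14707}\right)\right) = - 14574 \left(625 - \frac{243552613}{81153226}\right) = \left(-14574\right) \frac{50477213637}{81153226} = - \frac{52546779396117}{5796659}$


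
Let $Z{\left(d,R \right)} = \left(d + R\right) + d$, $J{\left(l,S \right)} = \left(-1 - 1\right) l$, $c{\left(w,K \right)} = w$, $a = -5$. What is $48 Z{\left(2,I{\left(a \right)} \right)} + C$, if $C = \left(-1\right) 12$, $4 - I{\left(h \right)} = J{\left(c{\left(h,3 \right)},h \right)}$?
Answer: $-108$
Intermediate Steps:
$J{\left(l,S \right)} = - 2 l$
$I{\left(h \right)} = 4 + 2 h$ ($I{\left(h \right)} = 4 - - 2 h = 4 + 2 h$)
$Z{\left(d,R \right)} = R + 2 d$ ($Z{\left(d,R \right)} = \left(R + d\right) + d = R + 2 d$)
$C = -12$
$48 Z{\left(2,I{\left(a \right)} \right)} + C = 48 \left(\left(4 + 2 \left(-5\right)\right) + 2 \cdot 2\right) - 12 = 48 \left(\left(4 - 10\right) + 4\right) - 12 = 48 \left(-6 + 4\right) - 12 = 48 \left(-2\right) - 12 = -96 - 12 = -108$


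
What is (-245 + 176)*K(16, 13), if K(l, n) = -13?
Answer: 897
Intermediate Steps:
(-245 + 176)*K(16, 13) = (-245 + 176)*(-13) = -69*(-13) = 897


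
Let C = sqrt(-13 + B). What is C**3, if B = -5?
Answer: -54*I*sqrt(2) ≈ -76.368*I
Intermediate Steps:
C = 3*I*sqrt(2) (C = sqrt(-13 - 5) = sqrt(-18) = 3*I*sqrt(2) ≈ 4.2426*I)
C**3 = (3*I*sqrt(2))**3 = -54*I*sqrt(2)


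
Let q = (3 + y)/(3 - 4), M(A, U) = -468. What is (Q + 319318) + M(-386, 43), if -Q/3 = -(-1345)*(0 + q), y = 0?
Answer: 330955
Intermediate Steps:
q = -3 (q = (3 + 0)/(3 - 4) = 3/(-1) = 3*(-1) = -3)
Q = 12105 (Q = -(-807)*(-5*(0 - 3)) = -(-807)*(-5*(-3)) = -(-807)*15 = -3*(-4035) = 12105)
(Q + 319318) + M(-386, 43) = (12105 + 319318) - 468 = 331423 - 468 = 330955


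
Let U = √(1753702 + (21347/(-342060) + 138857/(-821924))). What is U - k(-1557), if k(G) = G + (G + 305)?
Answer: 2809 + √2165926289237637423570193470/35143415430 ≈ 4133.3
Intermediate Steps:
k(G) = 305 + 2*G (k(G) = G + (305 + G) = 305 + 2*G)
U = √2165926289237637423570193470/35143415430 (U = √(1753702 + (21347*(-1/342060) + 138857*(-1/821924))) = √(1753702 + (-21347/342060 - 138857/821924)) = √(1753702 - 8130379631/35143415430) = √(61631069796042229/35143415430) = √2165926289237637423570193470/35143415430 ≈ 1324.3)
U - k(-1557) = √2165926289237637423570193470/35143415430 - (305 + 2*(-1557)) = √2165926289237637423570193470/35143415430 - (305 - 3114) = √2165926289237637423570193470/35143415430 - 1*(-2809) = √2165926289237637423570193470/35143415430 + 2809 = 2809 + √2165926289237637423570193470/35143415430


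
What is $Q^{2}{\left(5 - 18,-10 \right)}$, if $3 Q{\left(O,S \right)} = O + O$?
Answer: $\frac{676}{9} \approx 75.111$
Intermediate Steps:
$Q{\left(O,S \right)} = \frac{2 O}{3}$ ($Q{\left(O,S \right)} = \frac{O + O}{3} = \frac{2 O}{3}$)
$Q^{2}{\left(5 - 18,-10 \right)} = \left(\frac{2 \left(5 - 18\right)}{3}\right)^{2} = \left(\frac{2}{3} \left(-13\right)\right)^{2} = \left(- \frac{26}{3}\right)^{2} = \frac{676}{9}$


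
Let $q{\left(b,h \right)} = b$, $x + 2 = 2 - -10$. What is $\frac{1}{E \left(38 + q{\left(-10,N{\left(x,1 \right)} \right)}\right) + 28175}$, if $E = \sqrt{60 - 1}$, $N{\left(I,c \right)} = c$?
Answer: $\frac{575}{16199681} - \frac{4 \sqrt{59}}{113397767} \approx 3.5224 \cdot 10^{-5}$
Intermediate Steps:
$x = 10$ ($x = -2 + \left(2 - -10\right) = -2 + \left(2 + 10\right) = -2 + 12 = 10$)
$E = \sqrt{59} \approx 7.6811$
$\frac{1}{E \left(38 + q{\left(-10,N{\left(x,1 \right)} \right)}\right) + 28175} = \frac{1}{\sqrt{59} \left(38 - 10\right) + 28175} = \frac{1}{\sqrt{59} \cdot 28 + 28175} = \frac{1}{28 \sqrt{59} + 28175} = \frac{1}{28175 + 28 \sqrt{59}}$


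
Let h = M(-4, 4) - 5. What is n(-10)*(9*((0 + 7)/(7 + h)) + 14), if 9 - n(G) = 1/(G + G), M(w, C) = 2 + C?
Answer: 6335/32 ≈ 197.97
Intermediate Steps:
h = 1 (h = (2 + 4) - 5 = 6 - 5 = 1)
n(G) = 9 - 1/(2*G) (n(G) = 9 - 1/(G + G) = 9 - 1/(2*G))
n(-10)*(9*((0 + 7)/(7 + h)) + 14) = (9 - ½/(-10))*(9*((0 + 7)/(7 + 1)) + 14) = (9 - ½*(-⅒))*(9*(7/8) + 14) = (9 + 1/20)*(9*(7*(⅛)) + 14) = 181*(9*(7/8) + 14)/20 = 181*(63/8 + 14)/20 = (181/20)*(175/8) = 6335/32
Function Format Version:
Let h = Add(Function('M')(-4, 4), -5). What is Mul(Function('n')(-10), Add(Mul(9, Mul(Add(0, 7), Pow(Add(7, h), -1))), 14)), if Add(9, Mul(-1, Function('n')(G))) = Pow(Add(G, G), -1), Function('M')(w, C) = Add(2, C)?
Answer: Rational(6335, 32) ≈ 197.97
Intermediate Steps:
h = 1 (h = Add(Add(2, 4), -5) = Add(6, -5) = 1)
Function('n')(G) = Add(9, Mul(Rational(-1, 2), Pow(G, -1))) (Function('n')(G) = Add(9, Mul(-1, Pow(Add(G, G), -1))) = Add(9, Mul(-1, Pow(Mul(2, G), -1))) = Add(9, Mul(-1, Mul(Rational(1, 2), Pow(G, -1)))) = Add(9, Mul(Rational(-1, 2), Pow(G, -1))))
Mul(Function('n')(-10), Add(Mul(9, Mul(Add(0, 7), Pow(Add(7, h), -1))), 14)) = Mul(Add(9, Mul(Rational(-1, 2), Pow(-10, -1))), Add(Mul(9, Mul(Add(0, 7), Pow(Add(7, 1), -1))), 14)) = Mul(Add(9, Mul(Rational(-1, 2), Rational(-1, 10))), Add(Mul(9, Mul(7, Pow(8, -1))), 14)) = Mul(Add(9, Rational(1, 20)), Add(Mul(9, Mul(7, Rational(1, 8))), 14)) = Mul(Rational(181, 20), Add(Mul(9, Rational(7, 8)), 14)) = Mul(Rational(181, 20), Add(Rational(63, 8), 14)) = Mul(Rational(181, 20), Rational(175, 8)) = Rational(6335, 32)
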